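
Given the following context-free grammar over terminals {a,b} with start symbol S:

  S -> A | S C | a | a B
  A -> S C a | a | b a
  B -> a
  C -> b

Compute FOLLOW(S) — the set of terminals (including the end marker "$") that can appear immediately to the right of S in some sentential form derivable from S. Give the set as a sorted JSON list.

FIRST iteration:
iter 1:
  A via A→a: +{a}
  A via A→b a: +{b}
  B via B→a: +{a}
  C via C→b: +{b}
  S via S→A: +{a,b}
  FIRST(S)={a,b}  FIRST(A)={a,b}  FIRST(B)={a}  FIRST(C)={b}
iter 2: done
  FIRST(S)={a,b}  FIRST(A)={a,b}  FIRST(B)={a}  FIRST(C)={b}

FOLLOW iteration:
initialize: $ ∈ FOLLOW(S)
[1]
  A→S C a: FOLLOW(S) ⊇ FIRST(C) = {b}; new: +{b}
  A→S C a: FOLLOW(C) ⊇ FIRST(a) = {a}; new: +{a}
  S→A: FOLLOW(A) ⊇ FOLLOW(S) ⊇ {$,b}; new: +{$,b}
  S→S C: FOLLOW(C) ⊇ FOLLOW(S) ⊇ {$,b}; new: +{$,b}
  S→a B: FOLLOW(B) ⊇ FOLLOW(S) ⊇ {$,b}; new: +{$,b}
  S: {$,b}  A: {$,b}  B: {$,b}  C: {$,a,b}
[2] done
  S: {$,b}  A: {$,b}  B: {$,b}  C: {$,a,b}

FOLLOW(S) = ["$", "b"]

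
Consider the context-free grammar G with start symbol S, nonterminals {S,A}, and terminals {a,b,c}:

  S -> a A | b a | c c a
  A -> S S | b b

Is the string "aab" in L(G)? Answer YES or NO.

CNF form of G:
  S -> T0 T1 | T1 A | T2 X3
  A -> S S | T0 T0
  T0 -> b
  T1 -> a
  T2 -> c
  X3 -> T2 T1

CYK fill:
  T[0,0] 'a' = {T1}  orig:{}
  T[1,1] 'a' = {T1}  orig:{}
  T[2,2] 'b' = {T0}  orig:{}
  T[0,1] 'aa' = ∅
  T[1,2] 'ab' = ∅
  T[0,2] 'aab' = ∅

S ∉ T[0,2] ⇒ NO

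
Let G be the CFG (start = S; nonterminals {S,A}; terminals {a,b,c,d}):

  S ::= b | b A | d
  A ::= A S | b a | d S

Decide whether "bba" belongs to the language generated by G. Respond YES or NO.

CNF form of G:
  S -> T0 A | b | d
  A -> A S | T0 T1 | T2 S
  T0 -> b
  T1 -> a
  T2 -> d

CYK table (by increasing span):
  [0..0]={S,T0}  "b"  orig:{S}
  [1..1]={S,T0}  "b"  orig:{S}
  [2..2]={T1}  "a"  orig:{}
  [0..1]=∅  "bb"
  [1..2]={A}  "ba"
  [0..2]={S}  "bba"

S ∈ T[0,2] ⇒ YES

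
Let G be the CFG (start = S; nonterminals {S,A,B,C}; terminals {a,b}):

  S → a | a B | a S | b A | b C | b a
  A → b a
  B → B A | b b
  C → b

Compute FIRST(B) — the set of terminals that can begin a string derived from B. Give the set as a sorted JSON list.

FIRST sets, iterate to fixpoint:
round 1:
  A via A→b a: +{b}
  B via B→b b: +{b}
  C via C→b: +{b}
  S via S→a: +{a}
  S via S→b A: +{b}
  FIRST[S]={a,b}  FIRST[A]={b}  FIRST[B]={b}  FIRST[C]={b}
round 2: (stable)
  FIRST[S]={a,b}  FIRST[A]={b}  FIRST[B]={b}  FIRST[C]={b}

FIRST(B) = ["b"]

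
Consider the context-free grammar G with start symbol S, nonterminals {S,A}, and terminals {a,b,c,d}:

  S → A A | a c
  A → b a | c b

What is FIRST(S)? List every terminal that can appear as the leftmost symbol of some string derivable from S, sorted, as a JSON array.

FIRST iteration:
round 1:
  A via A→b a: +{b}
  A via A→c b: +{c}
  S via S→A A: +{b,c}
  S via S→a c: +{a}
  FIRST(S)={a,b,c}  FIRST(A)={b,c}
round 2: (no change)
  FIRST(S)={a,b,c}  FIRST(A)={b,c}

FIRST(S) = ["a", "b", "c"]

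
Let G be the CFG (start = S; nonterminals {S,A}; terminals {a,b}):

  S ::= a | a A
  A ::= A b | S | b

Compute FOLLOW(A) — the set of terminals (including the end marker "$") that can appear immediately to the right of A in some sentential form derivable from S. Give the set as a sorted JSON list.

Compute FIRST by fixpoint:
pass 1:
  A via A→b: +{b}
  S via S→a: +{a}
  FIRST(S)={a}  FIRST(A)={b}
pass 2:
  A via A→S: +{a}
  FIRST(S)={a}  FIRST(A)={a,b}
pass 3: (stable)
  FIRST(S)={a}  FIRST(A)={a,b}

Compute FOLLOW by fixpoint:
initialize: $ ∈ FOLLOW(S)
pass 1:
  A→A b: FOLLOW(A) ⊇ FIRST(b) = {b}; new: +{b}
  A→S: FOLLOW(S) ⊇ FOLLOW(A) ⊇ {b}; new: +{b}
  S→a A: FOLLOW(A) ⊇ FOLLOW(S) ⊇ {$,b}; new: +{$}
  FOLLOW[S]={$,b}  FOLLOW[A]={$,b}
pass 2: — fixpoint
  FOLLOW[S]={$,b}  FOLLOW[A]={$,b}

FOLLOW(A) = ["$", "b"]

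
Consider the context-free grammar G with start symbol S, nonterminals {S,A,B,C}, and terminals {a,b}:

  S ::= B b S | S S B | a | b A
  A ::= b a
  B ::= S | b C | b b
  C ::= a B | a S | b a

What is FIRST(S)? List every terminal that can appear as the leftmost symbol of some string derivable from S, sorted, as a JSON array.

FIRST iteration:
round 1:
  A via A→b a: +{b}
  B via B→b C: +{b}
  C via C→a B: +{a}
  C via C→b a: +{b}
  S via S→B b S: +{b}
  S via S→a: +{a}
  S: {a,b}  A: {b}  B: {b}  C: {a,b}
round 2:
  B via B→S: +{a}
  S: {a,b}  A: {b}  B: {a,b}  C: {a,b}
round 3: done
  S: {a,b}  A: {b}  B: {a,b}  C: {a,b}

FIRST(S) = ["a", "b"]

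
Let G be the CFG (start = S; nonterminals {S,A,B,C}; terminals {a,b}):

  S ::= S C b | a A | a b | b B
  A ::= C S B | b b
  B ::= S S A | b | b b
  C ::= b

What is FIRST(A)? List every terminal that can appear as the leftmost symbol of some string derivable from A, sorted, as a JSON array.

FIRST sets, iterate to fixpoint:
round 1:
  A via A→b b: +{b}
  B via B→b: +{b}
  C via C→b: +{b}
  S via S→a A: +{a}
  S via S→b B: +{b}
  S: {a,b}  A: {b}  B: {b}  C: {b}
round 2:
  B via B→S S A: +{a}
  S: {a,b}  A: {b}  B: {a,b}  C: {b}
round 3: done
  S: {a,b}  A: {b}  B: {a,b}  C: {b}

FIRST(A) = ["b"]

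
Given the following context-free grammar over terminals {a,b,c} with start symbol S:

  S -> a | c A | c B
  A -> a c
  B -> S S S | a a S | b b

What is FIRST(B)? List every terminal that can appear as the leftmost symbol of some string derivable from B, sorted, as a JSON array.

FIRST iteration:
pass 1:
  A via A→a c: +{a}
  B via B→a a S: +{a}
  B via B→b b: +{b}
  S via S→a: +{a}
  S via S→c A: +{c}
  S: {a,c}  A: {a}  B: {a,b}
pass 2:
  B via B→S S S: +{c}
  S: {a,c}  A: {a}  B: {a,b,c}
pass 3: (no change)
  S: {a,c}  A: {a}  B: {a,b,c}

FIRST(B) = ["a", "b", "c"]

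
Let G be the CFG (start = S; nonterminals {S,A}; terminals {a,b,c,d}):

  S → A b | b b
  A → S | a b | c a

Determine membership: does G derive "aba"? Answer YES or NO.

Convert to CNF:
  S -> A T0 | T0 T0
  A -> A T0 | T0 T0 | T1 T0 | T2 T1
  T0 -> b
  T1 -> a
  T2 -> c

CYK table (by increasing span):
  [0..0]={T1}  "a"  orig:{}
  [1..1]={T0}  "b"  orig:{}
  [2..2]={T1}  "a"  orig:{}
  [0..1]={A}  "ab"
  [1..2]=∅  "ba"
  [0..2]=∅  "aba"

S ∉ T[0,2] ⇒ NO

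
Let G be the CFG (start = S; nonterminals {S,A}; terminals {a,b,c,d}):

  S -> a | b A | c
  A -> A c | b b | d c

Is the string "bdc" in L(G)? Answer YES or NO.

CNF form of G:
  S -> T1 A | a | c
  A -> A T0 | T1 T1 | T2 T0
  T0 -> c
  T1 -> b
  T2 -> d

CYK table (by increasing span):
  cell(0,0) b: {T1}  orig:{}
  cell(1,1) d: {T2}  orig:{}
  cell(2,2) c: {S,T0}  orig:{S}
  cell(0,1) bd: ∅
  cell(1,2) dc: {A}
  cell(0,2) bdc: {S}

S ∈ T[0,2] ⇒ YES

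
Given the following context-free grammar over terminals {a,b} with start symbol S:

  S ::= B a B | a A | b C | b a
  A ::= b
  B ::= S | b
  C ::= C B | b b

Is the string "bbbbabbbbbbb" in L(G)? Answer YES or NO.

CNF form of G:
  S -> B X3 | T0 A | T1 C | T1 T0
  A -> b
  B -> B X2 | T0 A | T1 C | T1 T0 | b
  C -> C B | T1 T1
  T0 -> a
  T1 -> b
  X2 -> T0 B
  X3 -> T0 B

CYK fill:
  [0..0]={A,B,T1}  "b"  orig:{A,B}
  [1..1]={A,B,T1}  "b"  orig:{A,B}
  [2..2]={A,B,T1}  "b"  orig:{A,B}
  [3..3]={A,B,T1}  "b"  orig:{A,B}
  [4..4]={T0}  "a"  orig:{}
  [5..5]={A,B,T1}  "b"  orig:{A,B}
  [6..6]={A,B,T1}  "b"  orig:{A,B}
  [7..7]={A,B,T1}  "b"  orig:{A,B}
  [8..8]={A,B,T1}  "b"  orig:{A,B}
  [9..9]={A,B,T1}  "b"  orig:{A,B}
  [10..10]={A,B,T1}  "b"  orig:{A,B}
  [11..11]={A,B,T1}  "b"  orig:{A,B}
  [0..1]={C}  "bb"
  [1..2]={C}  "bb"
  [2..3]={C}  "bb"
  [3..4]={B,S}  "ba"
  [4..5]={B,S,X2,X3}  "ab"  orig:{B,S}
  [5..6]={C}  "bb"
  [6..7]={C}  "bb"
  [7..8]={C}  "bb"
  [8..9]={C}  "bb"
  [9..10]={C}  "bb"
  [10..11]={C}  "bb"
  [0..2]={B,C,S}  "bbb"
  [1..3]={B,C,S}  "bbb"
  [2..4]=∅  "bba"
  [3..5]={B,S}  "bab"
  [4..6]=∅  "abb"
  [5..7]={B,C,S}  "bbb"
  [6..8]={B,C,S}  "bbb"
  [7..9]={B,C,S}  "bbb"
  [8..10]={B,C,S}  "bbb"
  [9..11]={B,C,S}  "bbb"
  [0..3]={B,C,S}  "bbbb"
  [1..4]={C}  "bbba"
  [2..5]={C}  "bbab"
  [3..6]=∅  "babb"
  [4..7]={X2,X3}  "abbb"  orig:{}
  [5..8]={B,C,S}  "bbbb"
  [6..9]={B,C,S}  "bbbb"
  [7..10]={B,C,S}  "bbbb"
  [8..11]={B,C,S}  "bbbb"
  [0..4]={B,C,S}  "bbbba"
  [1..5]={B,C,S}  "bbbab"
  [2..6]={C}  "bbabb"
  [3..7]={B,S}  "babbb"
  [4..8]={X2,X3}  "abbbb"  orig:{}
  [5..9]={B,C,S}  "bbbbb"
  [6..10]={B,C,S}  "bbbbb"
  [7..11]={B,C,S}  "bbbbb"
  [0..5]={B,C,S}  "bbbbab"
  [1..6]={B,C,S}  "bbbabb"
  [2..7]={C}  "bbabbb"
  [3..8]={B,S}  "babbbb"
  [4..9]={X2,X3}  "abbbbb"  orig:{}
  [5..10]={B,C,S}  "bbbbbb"
  [6..11]={B,C,S}  "bbbbbb"
  [0..6]={B,C,S}  "bbbbabb"
  [1..7]={B,C,S}  "bbbabbb"
  [2..8]={C}  "bbabbbb"
  [3..9]={B,S}  "babbbbb"
  [4..10]={X2,X3}  "abbbbbb"  orig:{}
  [5..11]={B,C,S}  "bbbbbbb"
  [0..7]={B,C,S}  "bbbbabbb"
  [1..8]={B,C,S}  "bbbabbbb"
  [2..9]={C}  "bbabbbbb"
  [3..10]={B,S}  "babbbbbb"
  [4..11]={X2,X3}  "abbbbbbb"  orig:{}
  [0..8]={B,C,S}  "bbbbabbbb"
  [1..9]={B,C,S}  "bbbabbbbb"
  [2..10]={C}  "bbabbbbbb"
  [3..11]={B,S}  "babbbbbbb"
  [0..9]={B,C,S}  "bbbbabbbbb"
  [1..10]={B,C,S}  "bbbabbbbbb"
  [2..11]={C}  "bbabbbbbbb"
  [0..10]={B,C,S}  "bbbbabbbbbb"
  [1..11]={B,C,S}  "bbbabbbbbbb"
  [0..11]={B,C,S}  "bbbbabbbbbbb"

S ∈ T[0,11] ⇒ YES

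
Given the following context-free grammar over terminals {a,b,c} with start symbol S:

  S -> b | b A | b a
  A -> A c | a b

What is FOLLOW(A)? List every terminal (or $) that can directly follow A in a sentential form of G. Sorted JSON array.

FIRST sets, iterate to fixpoint:
round 1:
  A via A→a b: +{a}
  S via S→b: +{b}
  S: {b}  A: {a}
round 2: — fixpoint
  S: {b}  A: {a}

FOLLOW iteration:
FOLLOW(S) := {$}
iter 1:
  A→A c: FOLLOW(A) ⊇ FIRST(c) = {c}; new: +{c}
  S→b A: FOLLOW(A) ⊇ FOLLOW(S) ⊇ {$}; new: +{$}
  FOLLOW(S)={$}  FOLLOW(A)={$,c}
iter 2: (no change)
  FOLLOW(S)={$}  FOLLOW(A)={$,c}

FOLLOW(A) = ["$", "c"]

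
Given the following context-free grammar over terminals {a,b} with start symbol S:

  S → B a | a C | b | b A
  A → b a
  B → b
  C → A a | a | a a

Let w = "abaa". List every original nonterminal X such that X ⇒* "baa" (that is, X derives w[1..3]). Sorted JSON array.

CNF form of G:
  S -> B T1 | T0 A | T1 C | b
  A -> T0 T1
  B -> b
  C -> A T1 | T1 T1 | a
  T0 -> b
  T1 -> a

CYK fill (cells [i..j] with 1 ≤ i ≤ j ≤ 3 only):
  [1..1]={B,S,T0}  "b"  orig:{B,S}
  [2..2]={C,T1}  "a"  orig:{C}
  [3..3]={C,T1}  "a"  orig:{C}
  [1..2]={A,S}  "ba"
  [2..3]={C,S}  "aa"
  [1..3]={C}  "baa"

Original NTs in T[1,3] deriving "baa": ["C"]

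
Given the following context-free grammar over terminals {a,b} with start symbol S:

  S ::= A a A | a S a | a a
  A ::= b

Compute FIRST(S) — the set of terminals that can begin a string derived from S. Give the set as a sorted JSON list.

FIRST iteration:
[1]
  A via A→b: +{b}
  S via S→A a A: +{b}
  S via S→a S a: +{a}
  FIRST[S]={a,b}  FIRST[A]={b}
[2] — fixpoint
  FIRST[S]={a,b}  FIRST[A]={b}

FIRST(S) = ["a", "b"]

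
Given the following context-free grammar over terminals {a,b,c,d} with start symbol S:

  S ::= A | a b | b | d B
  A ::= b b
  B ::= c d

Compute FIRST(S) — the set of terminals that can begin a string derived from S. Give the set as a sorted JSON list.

Compute FIRST by fixpoint:
iter 1:
  A via A→b b: +{b}
  B via B→c d: +{c}
  S via S→A: +{b}
  S via S→a b: +{a}
  S via S→d B: +{d}
  FIRST(S)={a,b,d}  FIRST(A)={b}  FIRST(B)={c}
iter 2: done
  FIRST(S)={a,b,d}  FIRST(A)={b}  FIRST(B)={c}

FIRST(S) = ["a", "b", "d"]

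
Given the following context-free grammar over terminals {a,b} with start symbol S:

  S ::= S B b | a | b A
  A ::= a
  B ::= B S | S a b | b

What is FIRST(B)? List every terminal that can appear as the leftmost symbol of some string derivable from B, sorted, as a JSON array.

FIRST sets, iterate to fixpoint:
[1]
  A via A→a: +{a}
  B via B→b: +{b}
  S via S→a: +{a}
  S via S→b A: +{b}
  FIRST(S)={a,b}  FIRST(A)={a}  FIRST(B)={b}
[2]
  B via B→S a b: +{a}
  FIRST(S)={a,b}  FIRST(A)={a}  FIRST(B)={a,b}
[3] (no change)
  FIRST(S)={a,b}  FIRST(A)={a}  FIRST(B)={a,b}

FIRST(B) = ["a", "b"]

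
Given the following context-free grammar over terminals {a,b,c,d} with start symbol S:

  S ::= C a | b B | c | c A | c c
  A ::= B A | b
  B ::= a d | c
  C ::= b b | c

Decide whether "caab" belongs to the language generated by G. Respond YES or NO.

CNF form of G:
  S -> C T0 | T2 B | T3 A | T3 T3 | c
  A -> B A | b
  B -> T0 T1 | c
  C -> T2 T2 | c
  T0 -> a
  T1 -> d
  T2 -> b
  T3 -> c

CYK table (by increasing span):
  [0..0]={B,C,S,T3}  "c"  orig:{B,C,S}
  [1..1]={T0}  "a"  orig:{}
  [2..2]={T0}  "a"  orig:{}
  [3..3]={A,T2}  "b"  orig:{A}
  [0..1]={S}  "ca"
  [1..2]=∅  "aa"
  [2..3]=∅  "ab"
  [0..2]=∅  "caa"
  [1..3]=∅  "aab"
  [0..3]=∅  "caab"

S ∉ T[0,3] ⇒ NO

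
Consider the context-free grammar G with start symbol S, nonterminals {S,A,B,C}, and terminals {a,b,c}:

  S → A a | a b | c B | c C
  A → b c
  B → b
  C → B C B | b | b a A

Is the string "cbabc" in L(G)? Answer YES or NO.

CNF form of G:
  S -> A T2 | T1 B | T1 C | T2 T0
  A -> T0 T1
  B -> b
  C -> B X3 | T0 X4 | b
  T0 -> b
  T1 -> c
  T2 -> a
  X3 -> C B
  X4 -> T2 A

CYK fill:
  cell(0,0) c: {T1}  orig:{}
  cell(1,1) b: {B,C,T0}  orig:{B,C}
  cell(2,2) a: {T2}  orig:{}
  cell(3,3) b: {B,C,T0}  orig:{B,C}
  cell(4,4) c: {T1}  orig:{}
  cell(0,1) cb: {S}
  cell(1,2) ba: ∅
  cell(2,3) ab: {S}
  cell(3,4) bc: {A}
  cell(0,2) cba: ∅
  cell(1,3) bab: ∅
  cell(2,4) abc: {X4}  orig:{}
  cell(0,3) cbab: ∅
  cell(1,4) babc: {C}
  cell(0,4) cbabc: {S}

S ∈ T[0,4] ⇒ YES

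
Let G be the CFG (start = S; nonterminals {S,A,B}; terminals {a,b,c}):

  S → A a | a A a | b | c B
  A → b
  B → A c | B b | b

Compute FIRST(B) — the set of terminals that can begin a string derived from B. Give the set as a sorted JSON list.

FIRST iteration:
iter 1:
  A via A→b: +{b}
  B via B→A c: +{b}
  S via S→A a: +{b}
  S via S→a A a: +{a}
  S via S→c B: +{c}
  FIRST(S)={a,b,c}  FIRST(A)={b}  FIRST(B)={b}
iter 2: done
  FIRST(S)={a,b,c}  FIRST(A)={b}  FIRST(B)={b}

FIRST(B) = ["b"]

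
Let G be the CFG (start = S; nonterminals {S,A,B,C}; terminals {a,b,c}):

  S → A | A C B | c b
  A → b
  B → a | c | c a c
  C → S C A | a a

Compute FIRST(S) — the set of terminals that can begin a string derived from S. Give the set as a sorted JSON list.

FIRST sets, iterate to fixpoint:
iter 1:
  A via A→b: +{b}
  B via B→a: +{a}
  B via B→c: +{c}
  C via C→a a: +{a}
  S via S→A: +{b}
  S via S→c b: +{c}
  FIRST[S]={b,c}  FIRST[A]={b}  FIRST[B]={a,c}  FIRST[C]={a}
iter 2:
  C via C→S C A: +{b,c}
  FIRST[S]={b,c}  FIRST[A]={b}  FIRST[B]={a,c}  FIRST[C]={a,b,c}
iter 3: (no change)
  FIRST[S]={b,c}  FIRST[A]={b}  FIRST[B]={a,c}  FIRST[C]={a,b,c}

FIRST(S) = ["b", "c"]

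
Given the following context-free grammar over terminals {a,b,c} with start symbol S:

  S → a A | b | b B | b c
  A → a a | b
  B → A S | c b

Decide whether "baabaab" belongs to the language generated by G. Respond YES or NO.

CNF form of G:
  S -> T0 A | T2 B | T2 T1 | b
  A -> T0 T0 | b
  B -> A S | T1 T2
  T0 -> a
  T1 -> c
  T2 -> b

CYK fill:
  T[0,0] 'b' = {A,S,T2}  orig:{A,S}
  T[1,1] 'a' = {T0}  orig:{}
  T[2,2] 'a' = {T0}  orig:{}
  T[3,3] 'b' = {A,S,T2}  orig:{A,S}
  T[4,4] 'a' = {T0}  orig:{}
  T[5,5] 'a' = {T0}  orig:{}
  T[6,6] 'b' = {A,S,T2}  orig:{A,S}
  T[0,1] 'ba' = ∅
  T[1,2] 'aa' = {A}
  T[2,3] 'ab' = {S}
  T[3,4] 'ba' = ∅
  T[4,5] 'aa' = {A}
  T[5,6] 'ab' = {S}
  T[0,2] 'baa' = ∅
  T[1,3] 'aab' = {B}
  T[2,4] 'aba' = ∅
  T[3,5] 'baa' = ∅
  T[4,6] 'aab' = {B}
  T[0,3] 'baab' = {S}
  T[1,4] 'aaba' = ∅
  T[2,5] 'abaa' = ∅
  T[3,6] 'baab' = {S}
  T[0,4] 'baaba' = ∅
  T[1,5] 'aabaa' = ∅
  T[2,6] 'abaab' = ∅
  T[0,5] 'baabaa' = ∅
  T[1,6] 'aabaab' = {B}
  T[0,6] 'baabaab' = {S}

S ∈ T[0,6] ⇒ YES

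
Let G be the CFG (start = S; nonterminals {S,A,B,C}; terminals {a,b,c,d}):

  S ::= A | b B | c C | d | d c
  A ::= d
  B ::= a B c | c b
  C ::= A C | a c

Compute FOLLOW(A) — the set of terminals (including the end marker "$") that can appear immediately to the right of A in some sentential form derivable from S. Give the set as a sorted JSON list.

FIRST sets, iterate to fixpoint:
pass 1:
  A via A→d: +{d}
  B via B→a B c: +{a}
  B via B→c b: +{c}
  C via C→A C: +{d}
  C via C→a c: +{a}
  S via S→A: +{d}
  S via S→b B: +{b}
  S via S→c C: +{c}
  FIRST[S]={b,c,d}  FIRST[A]={d}  FIRST[B]={a,c}  FIRST[C]={a,d}
pass 2: done
  FIRST[S]={b,c,d}  FIRST[A]={d}  FIRST[B]={a,c}  FIRST[C]={a,d}

FOLLOW iteration:
FOLLOW(S) := {$}
round 1:
  B→a B c: FOLLOW(B) ⊇ FIRST(c) = {c}; new: +{c}
  C→A C: FOLLOW(A) ⊇ FIRST(C) = {a,d}; new: +{a,d}
  S→A: FOLLOW(A) ⊇ FOLLOW(S) ⊇ {$}; new: +{$}
  S→b B: FOLLOW(B) ⊇ FOLLOW(S) ⊇ {$}; new: +{$}
  S→c C: FOLLOW(C) ⊇ FOLLOW(S) ⊇ {$}; new: +{$}
  FOLLOW(S)={$}  FOLLOW(A)={$,a,d}  FOLLOW(B)={$,c}  FOLLOW(C)={$}
round 2: done
  FOLLOW(S)={$}  FOLLOW(A)={$,a,d}  FOLLOW(B)={$,c}  FOLLOW(C)={$}

FOLLOW(A) = ["$", "a", "d"]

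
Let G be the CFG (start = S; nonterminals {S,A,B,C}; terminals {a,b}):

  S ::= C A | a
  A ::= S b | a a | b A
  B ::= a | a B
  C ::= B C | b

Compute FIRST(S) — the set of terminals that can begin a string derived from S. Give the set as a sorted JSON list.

FIRST iteration:
round 1:
  A via A→a a: +{a}
  A via A→b A: +{b}
  B via B→a: +{a}
  C via C→B C: +{a}
  C via C→b: +{b}
  S via S→C A: +{a,b}
  FIRST(S)={a,b}  FIRST(A)={a,b}  FIRST(B)={a}  FIRST(C)={a,b}
round 2: (no change)
  FIRST(S)={a,b}  FIRST(A)={a,b}  FIRST(B)={a}  FIRST(C)={a,b}

FIRST(S) = ["a", "b"]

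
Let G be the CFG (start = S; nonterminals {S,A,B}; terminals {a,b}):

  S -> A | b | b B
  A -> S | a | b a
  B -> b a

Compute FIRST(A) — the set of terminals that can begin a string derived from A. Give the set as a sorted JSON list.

FIRST iteration:
iter 1:
  A via A→a: +{a}
  A via A→b a: +{b}
  B via B→b a: +{b}
  S via S→A: +{a,b}
  FIRST[S]={a,b}  FIRST[A]={a,b}  FIRST[B]={b}
iter 2: (no change)
  FIRST[S]={a,b}  FIRST[A]={a,b}  FIRST[B]={b}

FIRST(A) = ["a", "b"]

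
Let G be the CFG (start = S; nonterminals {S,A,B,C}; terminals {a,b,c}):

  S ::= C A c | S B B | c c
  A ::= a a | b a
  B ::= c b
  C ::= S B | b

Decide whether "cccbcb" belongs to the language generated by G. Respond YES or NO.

Convert to CNF:
  S -> C X3 | S X4 | T2 T2
  A -> T0 T0 | T1 T0
  B -> T2 T1
  C -> S B | b
  T0 -> a
  T1 -> b
  T2 -> c
  X3 -> A T2
  X4 -> B B

CYK table (by increasing span):
  [0..0]={T2}  "c"  orig:{}
  [1..1]={T2}  "c"  orig:{}
  [2..2]={T2}  "c"  orig:{}
  [3..3]={C,T1}  "b"  orig:{C}
  [4..4]={T2}  "c"  orig:{}
  [5..5]={C,T1}  "b"  orig:{C}
  [0..1]={S}  "cc"
  [1..2]={S}  "cc"
  [2..3]={B}  "cb"
  [3..4]=∅  "bc"
  [4..5]={B}  "cb"
  [0..2]=∅  "ccc"
  [1..3]=∅  "ccb"
  [2..4]=∅  "cbc"
  [3..5]=∅  "bcb"
  [0..3]={C}  "cccb"
  [1..4]=∅  "ccbc"
  [2..5]={X4}  "cbcb"  orig:{}
  [0..4]=∅  "cccbc"
  [1..5]=∅  "ccbcb"
  [0..5]={S}  "cccbcb"

S ∈ T[0,5] ⇒ YES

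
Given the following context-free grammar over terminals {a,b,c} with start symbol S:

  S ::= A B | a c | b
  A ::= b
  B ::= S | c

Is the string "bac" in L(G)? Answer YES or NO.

Convert to CNF:
  S -> A B | T0 T1 | b
  A -> b
  B -> A B | T0 T1 | b | c
  T0 -> a
  T1 -> c

Fill CYK table bottom-up:
  cell(0,0) b: {A,B,S}
  cell(1,1) a: {T0}  orig:{}
  cell(2,2) c: {B,T1}  orig:{B}
  cell(0,1) ba: ∅
  cell(1,2) ac: {B,S}
  cell(0,2) bac: {B,S}

S ∈ T[0,2] ⇒ YES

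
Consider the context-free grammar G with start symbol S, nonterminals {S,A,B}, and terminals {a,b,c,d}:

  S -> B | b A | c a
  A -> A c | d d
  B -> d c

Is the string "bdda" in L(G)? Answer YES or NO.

Convert to CNF:
  S -> T0 T3 | T1 T0 | T2 A
  A -> A T0 | T1 T1
  B -> T1 T0
  T0 -> c
  T1 -> d
  T2 -> b
  T3 -> a

CYK fill:
  [0..0]={T2}  "b"  orig:{}
  [1..1]={T1}  "d"  orig:{}
  [2..2]={T1}  "d"  orig:{}
  [3..3]={T3}  "a"  orig:{}
  [0..1]=∅  "bd"
  [1..2]={A}  "dd"
  [2..3]=∅  "da"
  [0..2]={S}  "bdd"
  [1..3]=∅  "dda"
  [0..3]=∅  "bdda"

S ∉ T[0,3] ⇒ NO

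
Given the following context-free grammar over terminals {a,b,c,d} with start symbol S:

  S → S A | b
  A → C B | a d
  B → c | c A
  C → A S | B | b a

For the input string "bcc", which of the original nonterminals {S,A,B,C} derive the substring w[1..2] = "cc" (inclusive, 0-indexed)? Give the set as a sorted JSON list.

Convert to CNF:
  S -> S A | b
  A -> C B | T0 T1
  B -> T2 A | c
  C -> A S | T2 A | T3 T0 | c
  T0 -> a
  T1 -> d
  T2 -> c
  T3 -> b

CYK table (by increasing span) (cells [i..j] with 1 ≤ i ≤ j ≤ 2 only):
  T[1,1] 'c' = {B,C,T2}  orig:{B,C}
  T[2,2] 'c' = {B,C,T2}  orig:{B,C}
  T[1,2] 'cc' = {A}

Original NTs in T[1,2] deriving "cc": ["A"]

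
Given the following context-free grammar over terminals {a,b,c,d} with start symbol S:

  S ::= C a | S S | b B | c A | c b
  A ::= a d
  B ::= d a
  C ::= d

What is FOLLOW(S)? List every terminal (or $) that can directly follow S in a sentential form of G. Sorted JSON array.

FIRST iteration:
pass 1:
  A via A→a d: +{a}
  B via B→d a: +{d}
  C via C→d: +{d}
  S via S→C a: +{d}
  S via S→b B: +{b}
  S via S→c A: +{c}
  FIRST(S)={b,c,d}  FIRST(A)={a}  FIRST(B)={d}  FIRST(C)={d}
pass 2: done
  FIRST(S)={b,c,d}  FIRST(A)={a}  FIRST(B)={d}  FIRST(C)={d}

Compute FOLLOW by fixpoint:
FOLLOW(S) := {$}
[1]
  S→C a: FOLLOW(C) ⊇ FIRST(a) = {a}; new: +{a}
  S→S S: FOLLOW(S) ⊇ FIRST(S) = {b,c,d}; new: +{b,c,d}
  S→b B: FOLLOW(B) ⊇ FOLLOW(S) ⊇ {$,b,c,d}; new: +{$,b,c,d}
  S→c A: FOLLOW(A) ⊇ FOLLOW(S) ⊇ {$,b,c,d}; new: +{$,b,c,d}
  FOLLOW[S]={$,b,c,d}  FOLLOW[A]={$,b,c,d}  FOLLOW[B]={$,b,c,d}  FOLLOW[C]={a}
[2] (no change)
  FOLLOW[S]={$,b,c,d}  FOLLOW[A]={$,b,c,d}  FOLLOW[B]={$,b,c,d}  FOLLOW[C]={a}

FOLLOW(S) = ["$", "b", "c", "d"]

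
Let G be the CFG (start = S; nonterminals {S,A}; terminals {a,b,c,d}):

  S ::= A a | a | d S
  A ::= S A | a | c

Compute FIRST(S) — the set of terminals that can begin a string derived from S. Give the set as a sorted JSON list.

FIRST iteration:
pass 1:
  A via A→a: +{a}
  A via A→c: +{c}
  S via S→A a: +{a,c}
  S via S→d S: +{d}
  FIRST(S)={a,c,d}  FIRST(A)={a,c}
pass 2:
  A via A→S A: +{d}
  FIRST(S)={a,c,d}  FIRST(A)={a,c,d}
pass 3: done
  FIRST(S)={a,c,d}  FIRST(A)={a,c,d}

FIRST(S) = ["a", "c", "d"]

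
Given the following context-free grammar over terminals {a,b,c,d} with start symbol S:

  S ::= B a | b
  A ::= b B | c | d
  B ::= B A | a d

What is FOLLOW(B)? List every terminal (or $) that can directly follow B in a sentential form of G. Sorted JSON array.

FIRST sets, iterate to fixpoint:
iter 1:
  A via A→b B: +{b}
  A via A→c: +{c}
  A via A→d: +{d}
  B via B→a d: +{a}
  S via S→B a: +{a}
  S via S→b: +{b}
  FIRST[S]={a,b}  FIRST[A]={b,c,d}  FIRST[B]={a}
iter 2: (stable)
  FIRST[S]={a,b}  FIRST[A]={b,c,d}  FIRST[B]={a}

FOLLOW sets:
seed FOLLOW(S) with $
pass 1:
  B→B A: FOLLOW(B) ⊇ FIRST(A) = {b,c,d}; new: +{b,c,d}
  B→B A: FOLLOW(A) ⊇ FOLLOW(B) ⊇ {b,c,d}; new: +{b,c,d}
  S→B a: FOLLOW(B) ⊇ FIRST(a) = {a}; new: +{a}
  FOLLOW(S)={$}  FOLLOW(A)={b,c,d}  FOLLOW(B)={a,b,c,d}
pass 2:
  B→B A: FOLLOW(A) ⊇ FOLLOW(B) ⊇ {a,b,c,d}; new: +{a}
  FOLLOW(S)={$}  FOLLOW(A)={a,b,c,d}  FOLLOW(B)={a,b,c,d}
pass 3: (stable)
  FOLLOW(S)={$}  FOLLOW(A)={a,b,c,d}  FOLLOW(B)={a,b,c,d}

FOLLOW(B) = ["a", "b", "c", "d"]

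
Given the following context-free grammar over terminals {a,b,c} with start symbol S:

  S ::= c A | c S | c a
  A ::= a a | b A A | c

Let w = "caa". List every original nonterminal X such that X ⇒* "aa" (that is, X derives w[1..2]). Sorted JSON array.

Convert to CNF:
  S -> T2 A | T2 S | T2 T0
  A -> T0 T0 | T1 X3 | c
  T0 -> a
  T1 -> b
  T2 -> c
  X3 -> A A

Fill CYK table bottom-up (cells [i..j] with 1 ≤ i ≤ j ≤ 2 only):
  cell(1,1) a: {T0}  orig:{}
  cell(2,2) a: {T0}  orig:{}
  cell(1,2) aa: {A}

Original NTs in T[1,2] deriving "aa": ["A"]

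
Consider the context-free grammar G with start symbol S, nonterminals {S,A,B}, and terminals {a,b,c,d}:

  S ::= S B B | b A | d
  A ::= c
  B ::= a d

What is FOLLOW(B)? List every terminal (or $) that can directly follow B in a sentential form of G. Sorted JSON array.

Compute FIRST by fixpoint:
[1]
  A via A→c: +{c}
  B via B→a d: +{a}
  S via S→b A: +{b}
  S via S→d: +{d}
  FIRST[S]={b,d}  FIRST[A]={c}  FIRST[B]={a}
[2] (stable)
  FIRST[S]={b,d}  FIRST[A]={c}  FIRST[B]={a}

FOLLOW iteration:
initialize: $ ∈ FOLLOW(S)
round 1:
  S→S B B: FOLLOW(S) ⊇ FIRST(B) = {a}; new: +{a}
  S→S B B: FOLLOW(B) ⊇ FIRST(B) = {a}; new: +{a}
  S→S B B: FOLLOW(B) ⊇ FOLLOW(S) ⊇ {$,a}; new: +{$}
  S→b A: FOLLOW(A) ⊇ FOLLOW(S) ⊇ {$,a}; new: +{$,a}
  FOLLOW[S]={$,a}  FOLLOW[A]={$,a}  FOLLOW[B]={$,a}
round 2: (no change)
  FOLLOW[S]={$,a}  FOLLOW[A]={$,a}  FOLLOW[B]={$,a}

FOLLOW(B) = ["$", "a"]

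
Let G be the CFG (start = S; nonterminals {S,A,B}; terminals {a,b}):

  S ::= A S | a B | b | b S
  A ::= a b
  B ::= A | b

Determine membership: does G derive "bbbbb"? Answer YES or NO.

CNF form of G:
  S -> A S | T0 B | T1 S | b
  A -> T0 T1
  B -> T0 T1 | b
  T0 -> a
  T1 -> b

Fill CYK table bottom-up:
  [0..0]={B,S,T1}  "b"  orig:{B,S}
  [1..1]={B,S,T1}  "b"  orig:{B,S}
  [2..2]={B,S,T1}  "b"  orig:{B,S}
  [3..3]={B,S,T1}  "b"  orig:{B,S}
  [4..4]={B,S,T1}  "b"  orig:{B,S}
  [0..1]={S}  "bb"
  [1..2]={S}  "bb"
  [2..3]={S}  "bb"
  [3..4]={S}  "bb"
  [0..2]={S}  "bbb"
  [1..3]={S}  "bbb"
  [2..4]={S}  "bbb"
  [0..3]={S}  "bbbb"
  [1..4]={S}  "bbbb"
  [0..4]={S}  "bbbbb"

S ∈ T[0,4] ⇒ YES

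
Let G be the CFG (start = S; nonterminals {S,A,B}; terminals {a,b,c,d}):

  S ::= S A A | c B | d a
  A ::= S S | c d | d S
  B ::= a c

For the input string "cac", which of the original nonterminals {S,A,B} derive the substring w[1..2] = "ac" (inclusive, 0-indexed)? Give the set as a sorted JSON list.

Convert to CNF:
  S -> S X3 | T0 B | T1 T2
  A -> S S | T0 T1 | T1 S
  B -> T2 T0
  T0 -> c
  T1 -> d
  T2 -> a
  X3 -> A A

Fill CYK table bottom-up, restricted to cells inside w[1..2]:
  cell(1,1) a: {T2}  orig:{}
  cell(2,2) c: {T0}  orig:{}
  cell(1,2) ac: {B}

Original NTs in T[1,2] deriving "ac": ["B"]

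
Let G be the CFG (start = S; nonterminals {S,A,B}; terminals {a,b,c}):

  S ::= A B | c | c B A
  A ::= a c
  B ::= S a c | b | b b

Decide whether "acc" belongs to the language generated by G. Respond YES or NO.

CNF form of G:
  S -> A B | T1 X4 | c
  A -> T0 T1
  B -> S X3 | T2 T2 | b
  T0 -> a
  T1 -> c
  T2 -> b
  X3 -> T0 T1
  X4 -> B A

Fill CYK table bottom-up:
  [0..0]={T0}  "a"  orig:{}
  [1..1]={S,T1}  "c"  orig:{S}
  [2..2]={S,T1}  "c"  orig:{S}
  [0..1]={A,X3}  "ac"  orig:{A}
  [1..2]=∅  "cc"
  [0..2]=∅  "acc"

S ∉ T[0,2] ⇒ NO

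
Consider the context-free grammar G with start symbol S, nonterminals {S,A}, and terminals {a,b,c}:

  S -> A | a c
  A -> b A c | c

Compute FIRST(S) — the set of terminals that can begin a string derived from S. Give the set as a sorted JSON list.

FIRST iteration:
round 1:
  A via A→b A c: +{b}
  A via A→c: +{c}
  S via S→A: +{b,c}
  S via S→a c: +{a}
  FIRST[S]={a,b,c}  FIRST[A]={b,c}
round 2: done
  FIRST[S]={a,b,c}  FIRST[A]={b,c}

FIRST(S) = ["a", "b", "c"]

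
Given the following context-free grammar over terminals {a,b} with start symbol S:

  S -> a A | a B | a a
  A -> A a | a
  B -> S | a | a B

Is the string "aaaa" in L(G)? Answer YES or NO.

Convert to CNF:
  S -> T0 A | T0 B | T0 T0
  A -> A T0 | a
  B -> T0 A | T0 B | T0 T0 | a
  T0 -> a

CYK table (by increasing span):
  T[0,0] 'a' = {A,B,T0}  orig:{A,B}
  T[1,1] 'a' = {A,B,T0}  orig:{A,B}
  T[2,2] 'a' = {A,B,T0}  orig:{A,B}
  T[3,3] 'a' = {A,B,T0}  orig:{A,B}
  T[0,1] 'aa' = {A,B,S}
  T[1,2] 'aa' = {A,B,S}
  T[2,3] 'aa' = {A,B,S}
  T[0,2] 'aaa' = {A,B,S}
  T[1,3] 'aaa' = {A,B,S}
  T[0,3] 'aaaa' = {A,B,S}

S ∈ T[0,3] ⇒ YES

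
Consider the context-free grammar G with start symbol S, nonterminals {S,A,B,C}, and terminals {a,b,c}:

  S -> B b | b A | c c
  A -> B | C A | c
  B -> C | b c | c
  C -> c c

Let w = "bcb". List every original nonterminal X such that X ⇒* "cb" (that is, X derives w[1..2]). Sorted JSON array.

Convert to CNF:
  S -> B T0 | T0 A | T1 T1
  A -> C A | T0 T1 | T1 T1 | c
  B -> T0 T1 | T1 T1 | c
  C -> T1 T1
  T0 -> b
  T1 -> c

Fill CYK table bottom-up, restricted to cells inside w[1..2]:
  T[1,1] 'c' = {A,B,T1}  orig:{A,B}
  T[2,2] 'b' = {T0}  orig:{}
  T[1,2] 'cb' = {S}

Original NTs in T[1,2] deriving "cb": ["S"]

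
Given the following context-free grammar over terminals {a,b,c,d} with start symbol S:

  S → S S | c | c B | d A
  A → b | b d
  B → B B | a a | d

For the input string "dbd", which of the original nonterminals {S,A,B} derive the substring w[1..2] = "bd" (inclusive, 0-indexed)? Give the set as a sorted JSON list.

Convert to CNF:
  S -> S S | T1 A | T3 B | c
  A -> T0 T1 | b
  B -> B B | T2 T2 | d
  T0 -> b
  T1 -> d
  T2 -> a
  T3 -> c

CYK fill — only the sub-triangle for w[1..2]:
  T[1,1] 'b' = {A,T0}  orig:{A}
  T[2,2] 'd' = {B,T1}  orig:{B}
  T[1,2] 'bd' = {A}

Original NTs in T[1,2] deriving "bd": ["A"]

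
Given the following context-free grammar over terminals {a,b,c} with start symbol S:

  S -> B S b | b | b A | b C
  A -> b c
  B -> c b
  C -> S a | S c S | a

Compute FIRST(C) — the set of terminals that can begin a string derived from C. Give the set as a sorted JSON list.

Compute FIRST by fixpoint:
pass 1:
  A via A→b c: +{b}
  B via B→c b: +{c}
  C via C→a: +{a}
  S via S→B S b: +{c}
  S via S→b: +{b}
  FIRST[S]={b,c}  FIRST[A]={b}  FIRST[B]={c}  FIRST[C]={a}
pass 2:
  C via C→S a: +{b,c}
  FIRST[S]={b,c}  FIRST[A]={b}  FIRST[B]={c}  FIRST[C]={a,b,c}
pass 3: done
  FIRST[S]={b,c}  FIRST[A]={b}  FIRST[B]={c}  FIRST[C]={a,b,c}

FIRST(C) = ["a", "b", "c"]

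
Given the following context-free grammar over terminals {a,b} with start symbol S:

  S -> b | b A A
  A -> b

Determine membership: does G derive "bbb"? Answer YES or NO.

CNF form of G:
  S -> T0 X1 | b
  A -> b
  T0 -> b
  X1 -> A A

CYK fill:
  [0..0]={A,S,T0}  "b"  orig:{A,S}
  [1..1]={A,S,T0}  "b"  orig:{A,S}
  [2..2]={A,S,T0}  "b"  orig:{A,S}
  [0..1]={X1}  "bb"  orig:{}
  [1..2]={X1}  "bb"  orig:{}
  [0..2]={S}  "bbb"

S ∈ T[0,2] ⇒ YES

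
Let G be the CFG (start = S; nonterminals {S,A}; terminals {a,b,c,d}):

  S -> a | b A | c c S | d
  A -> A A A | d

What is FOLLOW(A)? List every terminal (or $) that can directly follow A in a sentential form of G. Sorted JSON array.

FIRST iteration:
iter 1:
  A via A→d: +{d}
  S via S→a: +{a}
  S via S→b A: +{b}
  S via S→c c S: +{c}
  S via S→d: +{d}
  S: {a,b,c,d}  A: {d}
iter 2: — fixpoint
  S: {a,b,c,d}  A: {d}

Compute FOLLOW by fixpoint:
FOLLOW(S) := {$}
pass 1:
  A→A A A: FOLLOW(A) ⊇ FIRST(A) = {d}; new: +{d}
  S→b A: FOLLOW(A) ⊇ FOLLOW(S) ⊇ {$}; new: +{$}
  FOLLOW(S)={$}  FOLLOW(A)={$,d}
pass 2: (stable)
  FOLLOW(S)={$}  FOLLOW(A)={$,d}

FOLLOW(A) = ["$", "d"]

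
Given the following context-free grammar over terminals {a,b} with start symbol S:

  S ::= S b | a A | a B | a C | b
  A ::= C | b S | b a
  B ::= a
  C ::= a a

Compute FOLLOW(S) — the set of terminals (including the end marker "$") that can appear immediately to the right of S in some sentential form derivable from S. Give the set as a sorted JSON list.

Compute FIRST by fixpoint:
[1]
  A via A→b S: +{b}
  B via B→a: +{a}
  C via C→a a: +{a}
  S via S→a A: +{a}
  S via S→b: +{b}
  S: {a,b}  A: {b}  B: {a}  C: {a}
[2]
  A via A→C: +{a}
  S: {a,b}  A: {a,b}  B: {a}  C: {a}
[3] done
  S: {a,b}  A: {a,b}  B: {a}  C: {a}

FOLLOW sets:
initialize: $ ∈ FOLLOW(S)
pass 1:
  S→S b: FOLLOW(S) ⊇ FIRST(b) = {b}; new: +{b}
  S→a A: FOLLOW(A) ⊇ FOLLOW(S) ⊇ {$,b}; new: +{$,b}
  S→a B: FOLLOW(B) ⊇ FOLLOW(S) ⊇ {$,b}; new: +{$,b}
  S→a C: FOLLOW(C) ⊇ FOLLOW(S) ⊇ {$,b}; new: +{$,b}
  FOLLOW(S)={$,b}  FOLLOW(A)={$,b}  FOLLOW(B)={$,b}  FOLLOW(C)={$,b}
pass 2: (stable)
  FOLLOW(S)={$,b}  FOLLOW(A)={$,b}  FOLLOW(B)={$,b}  FOLLOW(C)={$,b}

FOLLOW(S) = ["$", "b"]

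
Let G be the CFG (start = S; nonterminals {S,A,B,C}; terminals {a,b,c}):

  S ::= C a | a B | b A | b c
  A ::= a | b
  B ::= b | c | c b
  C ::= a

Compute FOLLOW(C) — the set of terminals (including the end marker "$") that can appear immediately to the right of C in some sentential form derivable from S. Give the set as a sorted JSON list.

FIRST iteration:
[1]
  A via A→a: +{a}
  A via A→b: +{b}
  B via B→b: +{b}
  B via B→c: +{c}
  C via C→a: +{a}
  S via S→C a: +{a}
  S via S→b A: +{b}
  FIRST(S)={a,b}  FIRST(A)={a,b}  FIRST(B)={b,c}  FIRST(C)={a}
[2] done
  FIRST(S)={a,b}  FIRST(A)={a,b}  FIRST(B)={b,c}  FIRST(C)={a}

FOLLOW sets:
FOLLOW(S) := {$}
[1]
  S→C a: FOLLOW(C) ⊇ FIRST(a) = {a}; new: +{a}
  S→a B: FOLLOW(B) ⊇ FOLLOW(S) ⊇ {$}; new: +{$}
  S→b A: FOLLOW(A) ⊇ FOLLOW(S) ⊇ {$}; new: +{$}
  FOLLOW[S]={$}  FOLLOW[A]={$}  FOLLOW[B]={$}  FOLLOW[C]={a}
[2] done
  FOLLOW[S]={$}  FOLLOW[A]={$}  FOLLOW[B]={$}  FOLLOW[C]={a}

FOLLOW(C) = ["a"]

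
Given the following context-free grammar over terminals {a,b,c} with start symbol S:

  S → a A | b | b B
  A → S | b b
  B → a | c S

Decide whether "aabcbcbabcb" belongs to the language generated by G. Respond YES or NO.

Convert to CNF:
  S -> T0 A | T1 B | b
  A -> T0 A | T1 B | T1 T1 | b
  B -> T2 S | a
  T0 -> a
  T1 -> b
  T2 -> c

Fill CYK table bottom-up:
  T[0,0] 'a' = {B,T0}  orig:{B}
  T[1,1] 'a' = {B,T0}  orig:{B}
  T[2,2] 'b' = {A,S,T1}  orig:{A,S}
  T[3,3] 'c' = {T2}  orig:{}
  T[4,4] 'b' = {A,S,T1}  orig:{A,S}
  T[5,5] 'c' = {T2}  orig:{}
  T[6,6] 'b' = {A,S,T1}  orig:{A,S}
  T[7,7] 'a' = {B,T0}  orig:{B}
  T[8,8] 'b' = {A,S,T1}  orig:{A,S}
  T[9,9] 'c' = {T2}  orig:{}
  T[10,10] 'b' = {A,S,T1}  orig:{A,S}
  T[0,1] 'aa' = ∅
  T[1,2] 'ab' = {A,S}
  T[2,3] 'bc' = ∅
  T[3,4] 'cb' = {B}
  T[4,5] 'bc' = ∅
  T[5,6] 'cb' = {B}
  T[6,7] 'ba' = {A,S}
  T[7,8] 'ab' = {A,S}
  T[8,9] 'bc' = ∅
  T[9,10] 'cb' = {B}
  T[0,2] 'aab' = {A,S}
  T[1,3] 'abc' = ∅
  T[2,4] 'bcb' = {A,S}
  T[3,5] 'cbc' = ∅
  T[4,6] 'bcb' = {A,S}
  T[5,7] 'cba' = {B}
  T[6,8] 'bab' = ∅
  T[7,9] 'abc' = ∅
  T[8,10] 'bcb' = {A,S}
  T[0,3] 'aabc' = ∅
  T[1,4] 'abcb' = {A,S}
  T[2,5] 'bcbc' = ∅
  T[3,6] 'cbcb' = {B}
  T[4,7] 'bcba' = {A,S}
  T[5,8] 'cbab' = ∅
  T[6,9] 'babc' = ∅
  T[7,10] 'abcb' = {A,S}
  T[0,4] 'aabcb' = {A,S}
  T[1,5] 'abcbc' = ∅
  T[2,6] 'bcbcb' = {A,S}
  T[3,7] 'cbcba' = {B}
  T[4,8] 'bcbab' = ∅
  T[5,9] 'cbabc' = ∅
  T[6,10] 'babcb' = ∅
  T[0,5] 'aabcbc' = ∅
  T[1,6] 'abcbcb' = {A,S}
  T[2,7] 'bcbcba' = {A,S}
  T[3,8] 'cbcbab' = ∅
  T[4,9] 'bcbabc' = ∅
  T[5,10] 'cbabcb' = ∅
  T[0,6] 'aabcbcb' = {A,S}
  T[1,7] 'abcbcba' = {A,S}
  T[2,8] 'bcbcbab' = ∅
  T[3,9] 'cbcbabc' = ∅
  T[4,10] 'bcbabcb' = ∅
  T[0,7] 'aabcbcba' = {A,S}
  T[1,8] 'abcbcbab' = ∅
  T[2,9] 'bcbcbabc' = ∅
  T[3,10] 'cbcbabcb' = ∅
  T[0,8] 'aabcbcbab' = ∅
  T[1,9] 'abcbcbabc' = ∅
  T[2,10] 'bcbcbabcb' = ∅
  T[0,9] 'aabcbcbabc' = ∅
  T[1,10] 'abcbcbabcb' = ∅
  T[0,10] 'aabcbcbabcb' = ∅

S ∉ T[0,10] ⇒ NO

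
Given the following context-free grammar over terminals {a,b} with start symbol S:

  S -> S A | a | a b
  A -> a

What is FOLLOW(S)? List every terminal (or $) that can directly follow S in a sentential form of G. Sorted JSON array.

FIRST sets, iterate to fixpoint:
[1]
  A via A→a: +{a}
  S via S→a: +{a}
  S: {a}  A: {a}
[2] (no change)
  S: {a}  A: {a}

Compute FOLLOW by fixpoint:
seed FOLLOW(S) with $
pass 1:
  S→S A: FOLLOW(S) ⊇ FIRST(A) = {a}; new: +{a}
  S→S A: FOLLOW(A) ⊇ FOLLOW(S) ⊇ {$,a}; new: +{$,a}
  S: {$,a}  A: {$,a}
pass 2: (stable)
  S: {$,a}  A: {$,a}

FOLLOW(S) = ["$", "a"]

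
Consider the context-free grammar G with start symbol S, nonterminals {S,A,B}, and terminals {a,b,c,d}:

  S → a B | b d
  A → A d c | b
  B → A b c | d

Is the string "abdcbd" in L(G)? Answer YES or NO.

CNF form of G:
  S -> T2 T0 | T3 B
  A -> A X4 | b
  B -> A X5 | d
  T0 -> d
  T1 -> c
  T2 -> b
  T3 -> a
  X4 -> T0 T1
  X5 -> T2 T1

CYK fill:
  cell(0,0) a: {T3}  orig:{}
  cell(1,1) b: {A,T2}  orig:{A}
  cell(2,2) d: {B,T0}  orig:{B}
  cell(3,3) c: {T1}  orig:{}
  cell(4,4) b: {A,T2}  orig:{A}
  cell(5,5) d: {B,T0}  orig:{B}
  cell(0,1) ab: ∅
  cell(1,2) bd: {S}
  cell(2,3) dc: {X4}  orig:{}
  cell(3,4) cb: ∅
  cell(4,5) bd: {S}
  cell(0,2) abd: ∅
  cell(1,3) bdc: {A}
  cell(2,4) dcb: ∅
  cell(3,5) cbd: ∅
  cell(0,3) abdc: ∅
  cell(1,4) bdcb: ∅
  cell(2,5) dcbd: ∅
  cell(0,4) abdcb: ∅
  cell(1,5) bdcbd: ∅
  cell(0,5) abdcbd: ∅

S ∉ T[0,5] ⇒ NO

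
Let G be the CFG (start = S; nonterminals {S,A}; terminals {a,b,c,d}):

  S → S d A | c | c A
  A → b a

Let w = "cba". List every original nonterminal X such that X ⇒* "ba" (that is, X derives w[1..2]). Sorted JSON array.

CNF form of G:
  S -> S X4 | T3 A | c
  A -> T0 T1
  T0 -> b
  T1 -> a
  T2 -> d
  T3 -> c
  X4 -> T2 A

Fill CYK table bottom-up (cells [i..j] with 1 ≤ i ≤ j ≤ 2 only):
  cell(1,1) b: {T0}  orig:{}
  cell(2,2) a: {T1}  orig:{}
  cell(1,2) ba: {A}

Original NTs in T[1,2] deriving "ba": ["A"]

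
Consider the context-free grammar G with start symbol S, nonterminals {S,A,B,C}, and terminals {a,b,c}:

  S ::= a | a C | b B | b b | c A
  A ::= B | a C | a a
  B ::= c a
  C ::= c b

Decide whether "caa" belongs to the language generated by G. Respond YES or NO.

Convert to CNF:
  S -> T0 C | T1 A | T2 B | T2 T2 | a
  A -> T0 C | T0 T0 | T1 T0
  B -> T1 T0
  C -> T1 T2
  T0 -> a
  T1 -> c
  T2 -> b

Fill CYK table bottom-up:
  T[0,0] 'c' = {T1}  orig:{}
  T[1,1] 'a' = {S,T0}  orig:{S}
  T[2,2] 'a' = {S,T0}  orig:{S}
  T[0,1] 'ca' = {A,B}
  T[1,2] 'aa' = {A}
  T[0,2] 'caa' = {S}

S ∈ T[0,2] ⇒ YES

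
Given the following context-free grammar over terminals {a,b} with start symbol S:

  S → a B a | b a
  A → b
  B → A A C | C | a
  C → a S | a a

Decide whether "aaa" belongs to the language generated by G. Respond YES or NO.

CNF form of G:
  S -> T0 X3 | T1 T0
  A -> b
  B -> A X2 | T0 S | T0 T0 | a
  C -> T0 S | T0 T0
  T0 -> a
  T1 -> b
  X2 -> A C
  X3 -> B T0

Fill CYK table bottom-up:
  [0..0]={B,T0}  "a"  orig:{B}
  [1..1]={B,T0}  "a"  orig:{B}
  [2..2]={B,T0}  "a"  orig:{B}
  [0..1]={B,C,X3}  "aa"  orig:{B,C}
  [1..2]={B,C,X3}  "aa"  orig:{B,C}
  [0..2]={S,X3}  "aaa"  orig:{S}

S ∈ T[0,2] ⇒ YES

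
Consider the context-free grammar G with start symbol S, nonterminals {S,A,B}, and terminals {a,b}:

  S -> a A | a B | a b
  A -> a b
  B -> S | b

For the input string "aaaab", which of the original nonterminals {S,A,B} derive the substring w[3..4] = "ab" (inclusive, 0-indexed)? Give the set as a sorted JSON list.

CNF form of G:
  S -> T0 A | T0 B | T0 T1
  A -> T0 T1
  B -> T0 A | T0 B | T0 T1 | b
  T0 -> a
  T1 -> b

Fill CYK table bottom-up, restricted to cells inside w[3..4]:
  T[3,3] 'a' = {T0}  orig:{}
  T[4,4] 'b' = {B,T1}  orig:{B}
  T[3,4] 'ab' = {A,B,S}

Original NTs in T[3,4] deriving "ab": ["A", "B", "S"]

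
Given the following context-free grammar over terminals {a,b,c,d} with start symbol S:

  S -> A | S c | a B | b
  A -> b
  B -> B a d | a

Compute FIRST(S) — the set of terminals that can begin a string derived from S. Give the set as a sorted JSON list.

FIRST iteration:
pass 1:
  A via A→b: +{b}
  B via B→a: +{a}
  S via S→A: +{b}
  S via S→a B: +{a}
  FIRST[S]={a,b}  FIRST[A]={b}  FIRST[B]={a}
pass 2: done
  FIRST[S]={a,b}  FIRST[A]={b}  FIRST[B]={a}

FIRST(S) = ["a", "b"]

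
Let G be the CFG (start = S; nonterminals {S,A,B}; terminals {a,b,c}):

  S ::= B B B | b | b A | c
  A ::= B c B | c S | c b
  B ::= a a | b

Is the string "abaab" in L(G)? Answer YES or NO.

CNF form of G:
  S -> B X4 | T1 A | b | c
  A -> B X3 | T0 S | T0 T1
  B -> T2 T2 | b
  T0 -> c
  T1 -> b
  T2 -> a
  X3 -> T0 B
  X4 -> B B

CYK table (by increasing span):
  cell(0,0) a: {T2}  orig:{}
  cell(1,1) b: {B,S,T1}  orig:{B,S}
  cell(2,2) a: {T2}  orig:{}
  cell(3,3) a: {T2}  orig:{}
  cell(4,4) b: {B,S,T1}  orig:{B,S}
  cell(0,1) ab: ∅
  cell(1,2) ba: ∅
  cell(2,3) aa: {B}
  cell(3,4) ab: ∅
  cell(0,2) aba: ∅
  cell(1,3) baa: {X4}  orig:{}
  cell(2,4) aab: {X4}  orig:{}
  cell(0,3) abaa: ∅
  cell(1,4) baab: {S}
  cell(0,4) abaab: ∅

S ∉ T[0,4] ⇒ NO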